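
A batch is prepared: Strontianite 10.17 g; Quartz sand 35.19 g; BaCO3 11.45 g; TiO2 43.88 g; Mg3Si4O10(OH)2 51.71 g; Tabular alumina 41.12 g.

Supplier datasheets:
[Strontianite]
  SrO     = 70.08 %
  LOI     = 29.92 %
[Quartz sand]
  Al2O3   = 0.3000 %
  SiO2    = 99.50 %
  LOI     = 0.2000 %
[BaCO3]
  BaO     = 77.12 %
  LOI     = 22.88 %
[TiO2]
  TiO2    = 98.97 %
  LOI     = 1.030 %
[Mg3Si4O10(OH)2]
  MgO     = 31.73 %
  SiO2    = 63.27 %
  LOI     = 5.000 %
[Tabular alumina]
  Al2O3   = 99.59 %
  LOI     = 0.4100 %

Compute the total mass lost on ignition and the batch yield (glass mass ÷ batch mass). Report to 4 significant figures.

LOI loss = 8.939 g; glass = 184.6 g; yield = 95.38%

Values along the way appear (rounded to 4 significant figures) at each printed step; every computation runs at full precision from first step to last — a single rounding yields each reported number. All derived quantities, which include totals, the six compositions, glass mass, ignition loss, the yield, are re-derived in full precision, as written in either problem or answer, from the batch weights at 184.6 g of glass.
Loss on ignition, line by line:
  Strontianite: 10.17 × 0.2992 = 3.043 g
  Quartz sand: 35.19 × 0.002000 = 0.07038 g
  BaCO3: 11.45 × 0.2288 = 2.620 g
  TiO2: 43.88 × 0.01030 = 0.4520 g
  Mg3Si4O10(OH)2: 51.71 × 0.05000 = 2.586 g
  Tabular alumina: 41.12 × 0.004100 = 0.1686 g
Total LOI = 8.939 g
Glass = batch − LOI = 193.5 − 8.939 = 184.6 g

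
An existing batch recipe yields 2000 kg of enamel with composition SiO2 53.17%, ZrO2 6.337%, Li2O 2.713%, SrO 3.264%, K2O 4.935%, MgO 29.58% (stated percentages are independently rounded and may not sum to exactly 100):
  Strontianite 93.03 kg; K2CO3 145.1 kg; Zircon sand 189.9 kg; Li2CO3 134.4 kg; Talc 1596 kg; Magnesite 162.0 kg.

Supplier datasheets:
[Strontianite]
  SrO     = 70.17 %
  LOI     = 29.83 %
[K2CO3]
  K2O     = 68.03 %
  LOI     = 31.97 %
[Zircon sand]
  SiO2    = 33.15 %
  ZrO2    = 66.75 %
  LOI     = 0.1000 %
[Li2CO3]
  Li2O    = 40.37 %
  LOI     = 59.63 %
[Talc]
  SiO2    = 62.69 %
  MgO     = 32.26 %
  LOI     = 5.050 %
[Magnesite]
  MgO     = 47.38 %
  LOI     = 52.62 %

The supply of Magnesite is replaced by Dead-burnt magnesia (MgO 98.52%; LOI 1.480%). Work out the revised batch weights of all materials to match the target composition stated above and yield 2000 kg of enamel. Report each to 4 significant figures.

Full float precision is carried throughout. In-progress results are printed, rounded to four significant figures, as written — every reported figure takes exactly one rounding — the derived quantities are recomputed in exact precision (totals, ignition loss, the six compositions, net glass mass, the yield) starting from the weights per 2000 kg of glass as quoted within question or answer.
Per-oxide target masses for 2000 kg enamel:
  SiO2: 53.17% × 2000 = 1063 kg
  ZrO2: 6.337% × 2000 = 126.7 kg
  Li2O: 2.713% × 2000 = 54.26 kg
  SrO: 3.264% × 2000 = 65.28 kg
  K2O: 4.935% × 2000 = 98.70 kg
  MgO: 29.58% × 2000 = 591.6 kg
Verifying the oxide balance per the reported batch figures, per the basis as stated (oxide sums agree with the targets modulo rounding of the values):
  SiO2: 189.9·0.3315 + 1596·0.6269 = 1063 kg (target 1063 kg)
  ZrO2: 189.9·0.6675 = 126.8 kg (target 126.7 kg)
  Li2O: 134.4·0.4037 = 54.26 kg (target 54.26 kg)
  SrO: 93.03·0.7017 = 65.28 kg (target 65.28 kg)
  K2O: 145.1·0.6803 = 98.71 kg (target 98.70 kg)
  MgO: 1596·0.3226 + 77.92·0.9852 = 591.6 kg (target 591.6 kg)
Glass-mass closure: total batch − LOI = 2000 kg (per-oxide target masses sum to 2000 kg; versus the stated basis of 2000 kg — differing by rounding only).
Adding the batch up: Σ batch = 2236 kg; the LOI term Σ batch·LOI equals 236.2 kg; yield = glass ÷ total batch = 89.44%.

Revised batch per 2000 kg enamel:
  Strontianite: 93.03 kg
  K2CO3: 145.1 kg
  Zircon sand: 189.9 kg
  Li2CO3: 134.4 kg
  Talc: 1596 kg
  Dead-burnt magnesia: 77.92 kg
Total batch = 2236 kg; LOI loss = 236.2 kg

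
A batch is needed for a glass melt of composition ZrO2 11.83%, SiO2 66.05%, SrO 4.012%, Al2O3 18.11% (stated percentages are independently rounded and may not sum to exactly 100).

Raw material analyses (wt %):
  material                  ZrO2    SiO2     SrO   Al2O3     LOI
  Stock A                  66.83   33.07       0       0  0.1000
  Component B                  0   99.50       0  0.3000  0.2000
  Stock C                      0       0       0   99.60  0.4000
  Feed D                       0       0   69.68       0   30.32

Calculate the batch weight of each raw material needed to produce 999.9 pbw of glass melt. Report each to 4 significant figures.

The working math maintains full precision end to end; the intermediate values are shown with 4-significant-digit rounding between the steps; each reported number is rounded exactly once — all derived quantities (ignition loss, glass mass, yield, totals, the four compositions) are carried at full float precision using the weight values on 999.9 pbw of glass precisely as stated by the question or the answer.
Target masses of each oxide per 999.9 pbw glass melt:
  ZrO2: 11.83% × 999.9 = 118.3 pbw
  SiO2: 66.05% × 999.9 = 660.4 pbw
  SrO: 4.012% × 999.9 = 40.12 pbw
  Al2O3: 18.11% × 999.9 = 181.1 pbw
Checking each oxide sum applying the batch weights above, for the quoted basis mass (sum by sum, the targets are met inside rounding margins):
  ZrO2: 177.0·0.6683 = 118.3 pbw (target 118.3 pbw)
  SiO2: 177.0·0.3307 + 604.9·0.9950 = 660.4 pbw (target 660.4 pbw)
  SrO: 57.57·0.6968 = 40.11 pbw (target 40.12 pbw)
  Al2O3: 604.9·0.003000 + 180.0·0.9960 = 181.1 pbw (target 181.1 pbw)
Mass balance on the glass: net batch after ignition = 999.9 pbw (oxide target masses add up to 999.9 pbw; against the stated basis, 999.9 pbw — gaps are rounding artifacts).
Batch total: Σ batch = 1019 pbw; ignition loss, Σ(batch × LOI) = 19.56 pbw; the yield ratio, glass ÷ batch: 98.08%.

Batch per 999.9 pbw glass melt:
  Stock A: 177.0 pbw
  Component B: 604.9 pbw
  Stock C: 180.0 pbw
  Feed D: 57.57 pbw
Total batch = 1019 pbw; LOI loss = 19.56 pbw; yield = 98.08%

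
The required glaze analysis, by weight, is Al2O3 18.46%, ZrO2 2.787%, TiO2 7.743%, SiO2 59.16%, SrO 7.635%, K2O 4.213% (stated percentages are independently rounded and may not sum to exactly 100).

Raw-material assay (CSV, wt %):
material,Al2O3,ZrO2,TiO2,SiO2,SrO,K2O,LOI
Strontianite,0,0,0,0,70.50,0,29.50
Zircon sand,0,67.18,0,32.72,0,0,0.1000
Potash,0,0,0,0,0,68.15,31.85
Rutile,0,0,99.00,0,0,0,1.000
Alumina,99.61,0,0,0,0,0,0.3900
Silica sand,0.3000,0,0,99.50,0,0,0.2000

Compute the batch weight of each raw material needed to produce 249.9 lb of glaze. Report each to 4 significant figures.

Intermediates are printed with 4-significant-digit rounding at each printed step — all internal work maintains full float precision at all times; each reported number undergoes a single rounding — derived quantities are re-derived in full precision (six oxide percentages, glass mass, yield, totals, LOI) from the batch weights per 249.9 lb of glass precisely as stated by the problem or answer text.
The oxide mass targets at 249.9 lb glaze:
  Al2O3: 18.46% × 249.9 = 46.13 lb
  ZrO2: 2.787% × 249.9 = 6.965 lb
  TiO2: 7.743% × 249.9 = 19.35 lb
  SiO2: 59.16% × 249.9 = 147.8 lb
  SrO: 7.635% × 249.9 = 19.08 lb
  K2O: 4.213% × 249.9 = 10.53 lb
Checking each oxide sum given the weights on record, against the basis in use (sums match the target masses exact up to rounding of places):
  Al2O3: 45.87·0.9961 + 145.2·0.003000 = 46.13 lb (target 46.13 lb)
  ZrO2: 10.37·0.6718 = 6.967 lb (target 6.965 lb)
  TiO2: 19.55·0.9900 = 19.35 lb (target 19.35 lb)
  SiO2: 10.37·0.3272 + 145.2·0.9950 = 147.9 lb (target 147.8 lb)
  SrO: 27.06·0.7050 = 19.08 lb (target 19.08 lb)
  K2O: 15.45·0.6815 = 10.53 lb (target 10.53 lb)
Glass-mass sanity pass: whole batch net of LOI = 249.9 lb (targets for the oxides total 249.9 lb; versus the stated basis of 249.9 lb — gaps are rounding artifacts).
Whole-batch sum: Σ batch = 263.5 lb; the LOI term Σ batch·LOI equals 13.58 lb; yield: glass divided by total = 94.85%.

Batch per 249.9 lb glaze:
  Strontianite: 27.06 lb
  Zircon sand: 10.37 lb
  Potash: 15.45 lb
  Rutile: 19.55 lb
  Alumina: 45.87 lb
  Silica sand: 145.2 lb
Total batch = 263.5 lb; LOI loss = 13.58 lb; yield = 94.85%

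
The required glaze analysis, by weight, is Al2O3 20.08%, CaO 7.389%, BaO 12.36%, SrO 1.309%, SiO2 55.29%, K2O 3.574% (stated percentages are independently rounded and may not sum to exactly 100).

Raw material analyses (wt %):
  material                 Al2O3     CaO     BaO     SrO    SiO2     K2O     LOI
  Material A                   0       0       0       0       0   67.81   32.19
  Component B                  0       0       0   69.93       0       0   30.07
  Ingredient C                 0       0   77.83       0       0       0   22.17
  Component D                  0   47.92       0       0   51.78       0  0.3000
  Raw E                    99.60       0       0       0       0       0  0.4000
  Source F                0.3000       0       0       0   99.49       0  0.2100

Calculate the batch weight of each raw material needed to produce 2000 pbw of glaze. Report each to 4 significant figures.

Batch per 2000 pbw glaze:
  Material A: 105.4 pbw
  Component B: 37.44 pbw
  Ingredient C: 317.6 pbw
  Component D: 308.4 pbw
  Raw E: 400.3 pbw
  Source F: 951.0 pbw
Total batch = 2120 pbw; LOI loss = 120.1 pbw; yield = 94.33%

The working math carries exact precision in all steps. The intermediate values are displayed (rounded to 4 significant figures) across the worked steps — every reported number carries a single rounding. All derived quantities are recomputed at exact precision (the six compositions, net glass mass, the yield, LOI, the totals) using the weight values per 2000 pbw of glass precisely as stated by either problem or answer.
The oxide mass targets at 2000 pbw glaze:
  Al2O3: 20.08% × 2000 = 401.6 pbw
  CaO: 7.389% × 2000 = 147.8 pbw
  BaO: 12.36% × 2000 = 247.2 pbw
  SrO: 1.309% × 2000 = 26.18 pbw
  SiO2: 55.29% × 2000 = 1106 pbw
  K2O: 3.574% × 2000 = 71.48 pbw
Mass-balance tally per oxide on the weights just shown, per the basis as stated (every target is met by its sum once rounding is allowed for):
  Al2O3: 400.3·0.9960 + 951.0·0.003000 = 401.6 pbw (target 401.6 pbw)
  CaO: 308.4·0.4792 = 147.8 pbw (target 147.8 pbw)
  BaO: 317.6·0.7783 = 247.2 pbw (target 247.2 pbw)
  SrO: 37.44·0.6993 = 26.18 pbw (target 26.18 pbw)
  SiO2: 308.4·0.5178 + 951.0·0.9949 = 1106 pbw (target 1106 pbw)
  K2O: 105.4·0.6781 = 71.47 pbw (target 71.48 pbw)
Glass-mass bookkeeping: total batch − LOI = 2000 pbw (summing oxide targets gives 2000 pbw; the stated basis being 2000 pbw — rounding explains the deltas).
Summing the batch: Σ batch = 2120 pbw; the LOI term Σ batch·LOI equals 120.1 pbw; the yield ratio, glass ÷ batch: 94.33%.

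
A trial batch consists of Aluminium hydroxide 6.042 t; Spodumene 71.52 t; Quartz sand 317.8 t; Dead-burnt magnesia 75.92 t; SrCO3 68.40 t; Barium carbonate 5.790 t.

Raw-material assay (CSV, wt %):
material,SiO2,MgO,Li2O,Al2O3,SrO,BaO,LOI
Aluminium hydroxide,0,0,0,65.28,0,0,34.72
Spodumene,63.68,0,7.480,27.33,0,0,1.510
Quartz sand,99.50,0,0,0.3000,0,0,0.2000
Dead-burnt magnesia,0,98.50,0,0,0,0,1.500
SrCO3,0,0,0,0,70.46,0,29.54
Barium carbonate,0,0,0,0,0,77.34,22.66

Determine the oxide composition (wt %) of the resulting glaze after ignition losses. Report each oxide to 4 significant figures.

Intermediates appear with 4-significant-digit rounding at each printed step — each numeric step holds exact precision through the solve — exactly one rounding goes into each reported figure; the derived quantities (the totals, six oxide percentages, LOI, the yield, net glass mass) are rebuilt in full precision from the batch weights at 519.0 t of glass as set out in problem or answer.
Per-oxide mass from batch:
  SiO2: 71.52·0.6368 + 317.8·0.9950 = 361.8 t
  MgO: 75.92·0.9850 = 74.78 t
  Li2O: 71.52·0.07480 = 5.350 t
  Al2O3: 6.042·0.6528 + 71.52·0.2733 + 317.8·0.003000 = 24.44 t
  SrO: 68.40·0.7046 = 48.19 t
  BaO: 5.790·0.7734 = 4.478 t
LOI: 6.042·0.3472 + 71.52·0.01510 + 317.8·0.002000 + 75.92·0.01500 + 68.40·0.2954 + 5.790·0.2266 = 26.47 t
batch − LOI leaves glass = 545.5 − 26.47 = 519.0 t (= the summed oxide contributions)
oxide / glass × 100 gives the wt %

Glass mass = 519.0 t (batch 545.5 − LOI 26.47).
Composition: SiO2 69.70%, MgO 14.41%, Li2O 1.031%, Al2O3 4.710%, SrO 9.286%, BaO 0.8628%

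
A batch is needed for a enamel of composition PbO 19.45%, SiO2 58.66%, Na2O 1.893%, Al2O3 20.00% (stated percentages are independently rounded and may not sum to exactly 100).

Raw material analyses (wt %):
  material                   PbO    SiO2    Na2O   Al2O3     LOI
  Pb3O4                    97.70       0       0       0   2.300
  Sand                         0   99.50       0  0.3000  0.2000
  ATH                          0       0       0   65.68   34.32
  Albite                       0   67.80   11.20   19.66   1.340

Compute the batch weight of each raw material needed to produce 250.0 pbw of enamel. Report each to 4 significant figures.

Mid-chain values are printed rounded to four significant figures on the page. All arithmetic carries full float precision at all times; every reported number sees exactly one rounding; derived quantities (glass mass, ignition loss, totals, the yield, the four compositions) are computed in exact precision from the weighed amounts at 250.0 pbw of glass, exactly as printed in the problem or answer text.
Oxide mass targets, per 250.0 pbw enamel:
  PbO: 19.45% × 250.0 = 48.62 pbw
  SiO2: 58.66% × 250.0 = 146.6 pbw
  Na2O: 1.893% × 250.0 = 4.732 pbw
  Al2O3: 20.00% × 250.0 = 50.00 pbw
Mass-balance tally per oxide given the weights on record, for the quoted basis mass (target by target, the sums agree modulo rounding of the values):
  PbO: 49.77·0.9770 = 48.63 pbw (target 48.62 pbw)
  SiO2: 118.6·0.9950 + 42.25·0.6780 = 146.7 pbw (target 146.6 pbw)
  Na2O: 42.25·0.1120 = 4.732 pbw (target 4.732 pbw)
  Al2O3: 118.6·0.003000 + 62.94·0.6568 + 42.25·0.1966 = 50.00 pbw (target 50.00 pbw)
Glass-mass sanity pass: whole batch net of LOI = 250.0 pbw (the targets, summed, come to 250.0 pbw; against the stated basis, 250.0 pbw — differing by rounding only).
Adding the batch up: Σ batch = 273.6 pbw; LOI loss = Σ batch·LOI = 23.55 pbw; as yield: glass ÷ batch → 91.39%.

Batch per 250.0 pbw enamel:
  Pb3O4: 49.77 pbw
  Sand: 118.6 pbw
  ATH: 62.94 pbw
  Albite: 42.25 pbw
Total batch = 273.6 pbw; LOI loss = 23.55 pbw; yield = 91.39%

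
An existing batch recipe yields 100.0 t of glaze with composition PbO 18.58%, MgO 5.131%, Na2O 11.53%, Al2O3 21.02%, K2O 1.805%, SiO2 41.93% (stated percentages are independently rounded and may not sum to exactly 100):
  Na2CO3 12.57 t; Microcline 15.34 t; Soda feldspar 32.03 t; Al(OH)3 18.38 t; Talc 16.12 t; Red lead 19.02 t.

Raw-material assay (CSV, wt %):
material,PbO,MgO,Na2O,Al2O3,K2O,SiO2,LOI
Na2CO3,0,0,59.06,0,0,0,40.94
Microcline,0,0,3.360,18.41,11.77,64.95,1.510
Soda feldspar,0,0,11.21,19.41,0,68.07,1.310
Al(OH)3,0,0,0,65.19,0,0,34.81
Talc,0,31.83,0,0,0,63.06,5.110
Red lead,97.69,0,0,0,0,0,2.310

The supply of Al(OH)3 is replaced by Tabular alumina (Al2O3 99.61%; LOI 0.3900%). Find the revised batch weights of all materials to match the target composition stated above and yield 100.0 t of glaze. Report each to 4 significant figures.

Revised batch per 100.0 t glaze:
  Na2CO3: 12.57 t
  Microcline: 15.34 t
  Soda feldspar: 32.03 t
  Tabular alumina: 12.03 t
  Talc: 16.12 t
  Red lead: 19.02 t
Total batch = 107.1 t; LOI loss = 7.107 t

Each numeric step carries full precision at every stage; mid-chain values appear, with 4-significant-figure rounding, alongside each step; each reported result includes exactly one rounding. All derived quantities, which include the six compositions, LOI, the yield, glass mass, the totals, are rebuilt in full float precision, as written in problem or answer, starting from the weights at 100.0 t of glass.
Per-oxide target masses for 100.0 t glaze:
  PbO: 18.58% × 100.0 = 18.58 t
  MgO: 5.131% × 100.0 = 5.131 t
  Na2O: 11.53% × 100.0 = 11.53 t
  Al2O3: 21.02% × 100.0 = 21.02 t
  K2O: 1.805% × 100.0 = 1.805 t
  SiO2: 41.93% × 100.0 = 41.93 t
Sums-versus-targets review on the weights just shown, per the basis as stated (every target is met by its sum within answer rounding):
  PbO: 19.02·0.9769 = 18.58 t (target 18.58 t)
  MgO: 16.12·0.3183 = 5.131 t (target 5.131 t)
  Na2O: 12.57·0.5906 + 15.34·0.03360 + 32.03·0.1121 = 11.53 t (target 11.53 t)
  Al2O3: 15.34·0.1841 + 32.03·0.1941 + 12.03·0.9961 = 21.02 t (target 21.02 t)
  K2O: 15.34·0.1177 = 1.806 t (target 1.805 t)
  SiO2: 15.34·0.6495 + 32.03·0.6807 + 16.12·0.6306 = 41.93 t (target 41.93 t)
Consistency of the glass mass: total batch − LOI = 100.0 t (oxide target masses add up to 100.0 t; versus the stated basis of 100.0 t — a pure rounding effect).
Total batch = Σ batch = 107.1 t; LOI loss = Σ batch·LOI = 7.107 t; the yield ratio, glass ÷ batch: 93.36%.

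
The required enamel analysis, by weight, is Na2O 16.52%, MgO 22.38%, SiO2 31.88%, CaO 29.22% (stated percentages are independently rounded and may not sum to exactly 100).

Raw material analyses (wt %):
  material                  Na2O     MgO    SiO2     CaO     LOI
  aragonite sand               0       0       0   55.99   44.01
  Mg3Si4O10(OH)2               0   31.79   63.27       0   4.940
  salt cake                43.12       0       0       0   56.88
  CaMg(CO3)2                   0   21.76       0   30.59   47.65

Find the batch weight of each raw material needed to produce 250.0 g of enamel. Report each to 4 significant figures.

Batch per 250.0 g enamel:
  aragonite sand: 90.54 g
  Mg3Si4O10(OH)2: 126.0 g
  salt cake: 95.78 g
  CaMg(CO3)2: 73.09 g
Total batch = 385.4 g; LOI loss = 135.4 g; yield = 64.87%

Full float precision is kept from first step to last; intermediates are displayed, with 4-significant-digit rounding, at each printed step — each reported number includes exactly one rounding; all derived quantities (totals, LOI, glass mass, yield, the four compositions) are recomputed starting from the weights on 250.0 g of glass in full precision, as given in either problem or answer.
Per-oxide target masses for 250.0 g enamel:
  Na2O: 16.52% × 250.0 = 41.30 g
  MgO: 22.38% × 250.0 = 55.95 g
  SiO2: 31.88% × 250.0 = 79.70 g
  CaO: 29.22% × 250.0 = 73.05 g
Per-oxide balance check with the batch weights as given, on the stated basis (oxide sums agree with the targets up to rounding of the answer):
  Na2O: 95.78·0.4312 = 41.30 g (target 41.30 g)
  MgO: 126.0·0.3179 + 73.09·0.2176 = 55.96 g (target 55.95 g)
  SiO2: 126.0·0.6327 = 79.72 g (target 79.70 g)
  CaO: 90.54·0.5599 + 73.09·0.3059 = 73.05 g (target 73.05 g)
Auditing the glass mass value: total charge less LOI = 250.0 g (the targets, summed, come to 250.0 g; with the basis standing at 250.0 g — a pure rounding effect).
Total batch = Σ batch = 385.4 g; LOI removed, Σ of batch·LOI: 135.4 g; glass ÷ batch gives a yield of 64.87%.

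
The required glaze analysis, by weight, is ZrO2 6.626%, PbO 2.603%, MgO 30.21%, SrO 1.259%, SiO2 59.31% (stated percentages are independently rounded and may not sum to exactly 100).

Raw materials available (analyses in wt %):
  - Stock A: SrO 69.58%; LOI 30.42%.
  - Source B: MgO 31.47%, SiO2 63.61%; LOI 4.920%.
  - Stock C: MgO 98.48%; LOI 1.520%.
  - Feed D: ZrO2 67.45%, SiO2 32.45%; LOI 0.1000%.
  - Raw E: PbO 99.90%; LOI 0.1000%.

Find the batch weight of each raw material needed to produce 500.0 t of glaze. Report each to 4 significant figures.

Batch per 500.0 t glaze:
  Stock A: 9.047 t
  Source B: 441.1 t
  Stock C: 12.41 t
  Feed D: 49.12 t
  Raw E: 13.03 t
Total batch = 524.7 t; LOI loss = 24.70 t; yield = 95.29%

The working math keeps exact precision through the solve. Working values appear, rounded to 4 significant digits, in the working. Each reported figure undergoes a single rounding — all derived quantities, including yield, totals, the five compositions, glass mass, LOI, are rebuilt from the batch weights per 500.0 t of glass in full precision, precisely as stated by the problem or answer text.
Target masses of each oxide per 500.0 t glaze:
  ZrO2: 6.626% × 500.0 = 33.13 t
  PbO: 2.603% × 500.0 = 13.02 t
  MgO: 30.21% × 500.0 = 151.0 t
  SrO: 1.259% × 500.0 = 6.295 t
  SiO2: 59.31% × 500.0 = 296.6 t
Oxide-by-oxide audit using the reported weights, for the quoted basis mass (every target is met by its sum exact up to rounding of places):
  ZrO2: 49.12·0.6745 = 33.13 t (target 33.13 t)
  PbO: 13.03·0.9990 = 13.02 t (target 13.02 t)
  MgO: 441.1·0.3147 + 12.41·0.9848 = 151.0 t (target 151.0 t)
  SrO: 9.047·0.6958 = 6.295 t (target 6.295 t)
  SiO2: 441.1·0.6361 + 49.12·0.3245 = 296.5 t (target 296.6 t)
Glass-mass closure: total batch − LOI = 500.0 t (summing oxide targets gives 500.0 t; with the basis standing at 500.0 t — any gap is answer rounding).
Total batch = Σ batch = 524.7 t; loss to ignition Σ batch·LOI = 24.70 t; yield: glass divided by total = 95.29%.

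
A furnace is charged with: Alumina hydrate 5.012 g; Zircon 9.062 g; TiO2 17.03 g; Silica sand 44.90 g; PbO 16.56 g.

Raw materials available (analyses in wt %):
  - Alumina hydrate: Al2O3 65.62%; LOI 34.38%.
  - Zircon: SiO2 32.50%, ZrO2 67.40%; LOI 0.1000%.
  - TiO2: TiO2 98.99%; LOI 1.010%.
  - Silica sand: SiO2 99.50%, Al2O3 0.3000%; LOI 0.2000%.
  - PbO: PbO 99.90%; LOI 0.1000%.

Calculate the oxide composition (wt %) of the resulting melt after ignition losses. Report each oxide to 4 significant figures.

Each numeric step holds full float precision through the solve — intermediates are displayed with 4-significant-digit rounding within the worked lines. Each reported figure is rounded just once. All derived quantities, including totals, glass mass, the five compositions, LOI, the yield, are recomputed starting from the weights for 90.55 g of glass at full precision, as quoted within the problem or the answer.
Mass of each oxide from the mix:
  SiO2: 9.062·0.3250 + 44.90·0.9950 = 47.62 g
  PbO: 16.56·0.9990 = 16.54 g
  TiO2: 17.03·0.9899 = 16.86 g
  ZrO2: 9.062·0.6740 = 6.108 g
  Al2O3: 5.012·0.6562 + 44.90·0.003000 = 3.424 g
LOI: 5.012·0.3438 + 9.062·0.001000 + 17.03·0.01010 + 44.90·0.002000 + 16.56·0.001000 = 2.011 g
Net of LOI, the glass mass = 92.56 − 2.011 = 90.55 g (consistent with Σ oxide mass)
wt %: oxide over glass, times 100

Glass mass = 90.55 g (batch 92.56 − LOI 2.011).
Composition: SiO2 52.59%, PbO 18.27%, TiO2 18.62%, ZrO2 6.745%, Al2O3 3.781%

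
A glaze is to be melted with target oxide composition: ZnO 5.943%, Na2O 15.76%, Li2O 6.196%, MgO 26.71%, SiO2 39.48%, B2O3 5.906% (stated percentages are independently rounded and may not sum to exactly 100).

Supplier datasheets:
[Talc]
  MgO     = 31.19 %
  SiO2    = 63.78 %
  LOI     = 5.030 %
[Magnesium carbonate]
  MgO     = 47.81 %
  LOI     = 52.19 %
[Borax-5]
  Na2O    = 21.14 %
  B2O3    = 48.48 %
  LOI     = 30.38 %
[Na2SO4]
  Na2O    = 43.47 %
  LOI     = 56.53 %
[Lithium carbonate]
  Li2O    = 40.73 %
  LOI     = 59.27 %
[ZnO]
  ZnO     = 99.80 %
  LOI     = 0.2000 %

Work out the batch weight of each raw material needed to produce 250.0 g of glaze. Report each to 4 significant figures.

Working values are displayed rounded off to 4 significant digits when written out; all internal work keeps full float precision end to end; every reported figure is rounded once only. All derived quantities, including glass mass, the totals, LOI, the six compositions, the yield, are re-derived using the weight values for 250.0 g of glass at full precision, exactly as printed in the problem or answer text.
Target masses of each oxide per 250.0 g glaze:
  ZnO: 5.943% × 250.0 = 14.86 g
  Na2O: 15.76% × 250.0 = 39.40 g
  Li2O: 6.196% × 250.0 = 15.49 g
  MgO: 26.71% × 250.0 = 66.78 g
  SiO2: 39.48% × 250.0 = 98.70 g
  B2O3: 5.906% × 250.0 = 14.76 g
Mass-balance tally per oxide on the weights just shown, versus the basis set out (sum by sum, the targets are met inside rounding margins):
  ZnO: 14.89·0.9980 = 14.86 g (target 14.86 g)
  Na2O: 30.46·0.2114 + 75.83·0.4347 = 39.40 g (target 39.40 g)
  Li2O: 38.03·0.4073 = 15.49 g (target 15.49 g)
  MgO: 154.8·0.3119 + 38.71·0.4781 = 66.79 g (target 66.78 g)
  SiO2: 154.8·0.6378 = 98.73 g (target 98.70 g)
  B2O3: 30.46·0.4848 = 14.77 g (target 14.76 g)
Glass-mass closure: whole batch net of LOI = 250.0 g (oxide target masses add up to 250.0 g; against the stated basis, 250.0 g — gaps are rounding artifacts).
Adding the batch up: Σ batch = 352.7 g; Σ batch·LOI gives LOI loss = 102.7 g; as yield: glass ÷ batch → 70.89%.

Batch per 250.0 g glaze:
  Talc: 154.8 g
  Magnesium carbonate: 38.71 g
  Borax-5: 30.46 g
  Na2SO4: 75.83 g
  Lithium carbonate: 38.03 g
  ZnO: 14.89 g
Total batch = 352.7 g; LOI loss = 102.7 g; yield = 70.89%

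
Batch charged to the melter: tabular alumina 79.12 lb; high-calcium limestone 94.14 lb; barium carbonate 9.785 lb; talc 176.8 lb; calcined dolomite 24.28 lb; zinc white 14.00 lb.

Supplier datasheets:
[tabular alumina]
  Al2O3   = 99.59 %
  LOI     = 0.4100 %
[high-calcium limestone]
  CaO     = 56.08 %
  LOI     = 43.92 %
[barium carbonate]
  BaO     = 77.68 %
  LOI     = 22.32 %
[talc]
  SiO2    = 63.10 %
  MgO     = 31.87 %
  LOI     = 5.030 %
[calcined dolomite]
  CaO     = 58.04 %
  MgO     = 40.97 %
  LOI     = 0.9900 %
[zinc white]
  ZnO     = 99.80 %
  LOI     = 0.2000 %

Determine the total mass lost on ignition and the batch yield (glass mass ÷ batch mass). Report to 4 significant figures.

LOI loss = 53.02 lb; glass = 345.1 lb; yield = 86.68%

Values along the way are printed with 4-significant-figure rounding on the page; full float precision is held at all times — each reported number receives exactly one rounding — all derived quantities (net glass mass, LOI, yield, totals, the six compositions) are carried at exact precision using the weight values per 345.1 lb of glass, as set out in the problem or the answer.
Loss on ignition, line by line:
  tabular alumina: 79.12 × 0.004100 = 0.3244 lb
  high-calcium limestone: 94.14 × 0.4392 = 41.35 lb
  barium carbonate: 9.785 × 0.2232 = 2.184 lb
  talc: 176.8 × 0.05030 = 8.893 lb
  calcined dolomite: 24.28 × 0.009900 = 0.2404 lb
  zinc white: 14.00 × 0.002000 = 0.02800 lb
Total LOI = 53.02 lb
Glass = batch − LOI = 398.1 − 53.02 = 345.1 lb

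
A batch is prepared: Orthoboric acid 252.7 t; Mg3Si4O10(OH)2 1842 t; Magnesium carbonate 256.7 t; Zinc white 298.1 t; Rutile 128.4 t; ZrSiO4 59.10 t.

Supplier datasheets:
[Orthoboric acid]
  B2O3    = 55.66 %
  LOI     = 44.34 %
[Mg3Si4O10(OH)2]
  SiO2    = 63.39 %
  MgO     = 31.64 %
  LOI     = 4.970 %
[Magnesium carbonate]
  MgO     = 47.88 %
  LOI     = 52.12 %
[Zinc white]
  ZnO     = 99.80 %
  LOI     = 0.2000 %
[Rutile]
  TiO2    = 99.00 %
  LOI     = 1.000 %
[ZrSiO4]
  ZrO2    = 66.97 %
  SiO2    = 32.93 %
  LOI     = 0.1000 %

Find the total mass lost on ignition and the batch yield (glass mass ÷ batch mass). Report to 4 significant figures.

Working values appear with 4-significant-digit rounding between the steps — all arithmetic runs at full float precision at all times — exactly one rounding is applied to each reported figure. Derived quantities are re-derived in full precision (glass mass, yield, totals, six oxide percentages, LOI) using the weight values at 2498 t of glass as given in the problem or answer text.
Material-by-material LOI:
  Orthoboric acid: 252.7 × 0.4434 = 112.0 t
  Mg3Si4O10(OH)2: 1842 × 0.04970 = 91.55 t
  Magnesium carbonate: 256.7 × 0.5212 = 133.8 t
  Zinc white: 298.1 × 0.002000 = 0.5962 t
  Rutile: 128.4 × 0.01000 = 1.284 t
  ZrSiO4: 59.10 × 0.001000 = 0.05910 t
Total LOI = 339.3 t
Glass = batch − LOI = 2837 − 339.3 = 2498 t

LOI loss = 339.3 t; glass = 2498 t; yield = 88.04%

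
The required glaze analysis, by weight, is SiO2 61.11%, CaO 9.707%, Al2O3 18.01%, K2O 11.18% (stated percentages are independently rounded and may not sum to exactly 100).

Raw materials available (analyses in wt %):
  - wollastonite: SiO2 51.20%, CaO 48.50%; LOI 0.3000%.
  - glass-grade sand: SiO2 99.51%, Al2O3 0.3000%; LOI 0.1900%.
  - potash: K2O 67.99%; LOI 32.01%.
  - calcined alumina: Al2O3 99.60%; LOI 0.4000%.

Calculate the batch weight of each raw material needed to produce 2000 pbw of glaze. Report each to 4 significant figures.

Batch per 2000 pbw glaze:
  wollastonite: 400.3 pbw
  glass-grade sand: 1022 pbw
  potash: 328.9 pbw
  calcined alumina: 358.6 pbw
Total batch = 2110 pbw; LOI loss = 109.9 pbw; yield = 94.79%

The working math maintains full float precision through the solve — rounding to four significant digits governs each in-between result as printed — every reported value carries a single rounding. All derived quantities (ignition loss, the four compositions, the yield, net glass mass, totals) are computed from the weighed amounts on 2000 pbw of glass at full precision exactly as shown in question or answer.
Oxide-by-oxide targets in 2000 pbw glaze:
  SiO2: 61.11% × 2000 = 1222 pbw
  CaO: 9.707% × 2000 = 194.1 pbw
  Al2O3: 18.01% × 2000 = 360.2 pbw
  K2O: 11.18% × 2000 = 223.6 pbw
A balance pass over the oxides, with the batch weights as given, versus the basis set out (summed amounts equal target values within answer rounding):
  SiO2: 400.3·0.5120 + 1022·0.9951 = 1222 pbw (target 1222 pbw)
  CaO: 400.3·0.4850 = 194.1 pbw (target 194.1 pbw)
  Al2O3: 1022·0.003000 + 358.6·0.9960 = 360.2 pbw (target 360.2 pbw)
  K2O: 328.9·0.6799 = 223.6 pbw (target 223.6 pbw)
Glass-mass closure: whole batch net of LOI = 2000 pbw (the Σ of target masses is 2000 pbw; the stated basis being 2000 pbw — rounding explains the deltas).
Batch grand total — Σ batch = 2110 pbw; LOI removed, Σ of batch·LOI: 109.9 pbw; yield = glass ÷ total batch = 94.79%.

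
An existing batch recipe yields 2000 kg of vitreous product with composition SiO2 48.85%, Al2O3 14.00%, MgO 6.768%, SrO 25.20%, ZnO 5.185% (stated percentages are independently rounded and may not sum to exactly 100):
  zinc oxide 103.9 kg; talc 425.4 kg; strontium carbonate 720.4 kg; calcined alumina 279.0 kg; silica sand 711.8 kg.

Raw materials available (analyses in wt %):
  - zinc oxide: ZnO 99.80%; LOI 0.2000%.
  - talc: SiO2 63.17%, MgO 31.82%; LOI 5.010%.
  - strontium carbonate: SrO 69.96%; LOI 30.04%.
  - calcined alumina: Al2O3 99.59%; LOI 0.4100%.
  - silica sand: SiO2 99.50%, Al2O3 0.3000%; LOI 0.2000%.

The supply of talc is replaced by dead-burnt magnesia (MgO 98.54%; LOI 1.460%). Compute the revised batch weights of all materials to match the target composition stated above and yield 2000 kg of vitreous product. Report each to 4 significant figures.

Revised batch per 2000 kg vitreous product:
  zinc oxide: 103.9 kg
  dead-burnt magnesia: 137.4 kg
  strontium carbonate: 720.4 kg
  calcined alumina: 278.2 kg
  silica sand: 981.9 kg
Total batch = 2222 kg; LOI loss = 221.7 kg

Working values are printed rounded to 4 significant figures in the printout — exact precision is held through every step; a single rounding produces every reported figure — derived quantities, including the totals, net glass mass, ignition loss, five oxide percentages, yield, are carried using the weight values on 2000 kg of glass in full precision as given in question or answer.
The oxide mass targets at 2000 kg vitreous product:
  SiO2: 48.85% × 2000 = 977.0 kg
  Al2O3: 14.00% × 2000 = 280.0 kg
  MgO: 6.768% × 2000 = 135.4 kg
  SrO: 25.20% × 2000 = 504.0 kg
  ZnO: 5.185% × 2000 = 103.7 kg
Oxide-by-oxide audit applying the batch weights above, on the stated basis (sums match the target masses modulo rounding of the values):
  SiO2: 981.9·0.9950 = 977.0 kg (target 977.0 kg)
  Al2O3: 278.2·0.9959 + 981.9·0.003000 = 280.0 kg (target 280.0 kg)
  MgO: 137.4·0.9854 = 135.4 kg (target 135.4 kg)
  SrO: 720.4·0.6996 = 504.0 kg (target 504.0 kg)
  ZnO: 103.9·0.9980 = 103.7 kg (target 103.7 kg)
The glass-mass cross-check: batch Σ − ignition loss = 2000 kg (oxide target masses add up to 2000 kg; against the stated basis, 2000 kg — rounding explains the deltas).
Whole-batch sum: Σ batch = 2222 kg; LOI loss = Σ batch·LOI = 221.7 kg; glass ÷ batch gives a yield of 90.02%.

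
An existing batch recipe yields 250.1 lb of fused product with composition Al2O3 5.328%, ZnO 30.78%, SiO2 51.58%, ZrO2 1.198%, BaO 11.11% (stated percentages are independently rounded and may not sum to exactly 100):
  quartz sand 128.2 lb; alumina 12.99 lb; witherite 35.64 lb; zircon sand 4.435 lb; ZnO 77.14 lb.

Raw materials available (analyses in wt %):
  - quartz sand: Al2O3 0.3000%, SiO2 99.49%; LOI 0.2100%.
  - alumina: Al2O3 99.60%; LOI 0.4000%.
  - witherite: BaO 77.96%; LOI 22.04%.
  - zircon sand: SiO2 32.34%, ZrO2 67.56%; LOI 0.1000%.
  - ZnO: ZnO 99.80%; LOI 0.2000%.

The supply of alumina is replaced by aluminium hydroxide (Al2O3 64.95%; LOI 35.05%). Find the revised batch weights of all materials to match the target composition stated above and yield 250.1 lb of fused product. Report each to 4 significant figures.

Revised batch per 250.1 lb fused product:
  quartz sand: 128.2 lb
  aluminium hydroxide: 19.92 lb
  witherite: 35.64 lb
  zircon sand: 4.435 lb
  ZnO: 77.14 lb
Total batch = 265.3 lb; LOI loss = 15.26 lb

The working math maintains full precision all the way through — in-progress results are printed (rounded to 4 significant figures) within the worked lines — each reported figure takes a single rounding. Derived quantities are recomputed using the weight values on 250.1 lb of glass in exact precision (the totals, glass mass, yield, five oxide percentages, ignition loss) as given in question or answer.
Target oxide masses per 250.1 lb fused product:
  Al2O3: 5.328% × 250.1 = 13.33 lb
  ZnO: 30.78% × 250.1 = 76.98 lb
  SiO2: 51.58% × 250.1 = 129.0 lb
  ZrO2: 1.198% × 250.1 = 2.996 lb
  BaO: 11.11% × 250.1 = 27.79 lb
Balance tally, oxide-wise, with the batch weights as given, at the basis given (each sum matches its target mass exact up to rounding of places):
  Al2O3: 128.2·0.003000 + 19.92·0.6495 = 13.32 lb (target 13.33 lb)
  ZnO: 77.14·0.9980 = 76.99 lb (target 76.98 lb)
  SiO2: 128.2·0.9949 + 4.435·0.3234 = 129.0 lb (target 129.0 lb)
  ZrO2: 4.435·0.6756 = 2.996 lb (target 2.996 lb)
  BaO: 35.64·0.7796 = 27.78 lb (target 27.79 lb)
Consistency of the glass mass: whole batch net of LOI = 250.1 lb (summing oxide targets gives 250.1 lb; against the stated basis, 250.1 lb — a pure rounding effect).
Batch total: Σ batch = 265.3 lb; Σ batch·LOI gives LOI loss = 15.26 lb; glass ÷ batch gives a yield of 94.25%.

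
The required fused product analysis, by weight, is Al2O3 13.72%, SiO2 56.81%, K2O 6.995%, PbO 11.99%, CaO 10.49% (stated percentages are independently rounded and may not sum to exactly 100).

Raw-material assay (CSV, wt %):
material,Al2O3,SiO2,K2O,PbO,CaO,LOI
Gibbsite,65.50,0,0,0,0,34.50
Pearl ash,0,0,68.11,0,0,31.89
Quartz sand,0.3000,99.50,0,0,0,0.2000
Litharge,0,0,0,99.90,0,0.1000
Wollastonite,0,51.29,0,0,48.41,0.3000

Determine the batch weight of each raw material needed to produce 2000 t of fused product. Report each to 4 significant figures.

Batch per 2000 t fused product:
  Gibbsite: 414.7 t
  Pearl ash: 205.4 t
  Quartz sand: 918.5 t
  Litharge: 240.0 t
  Wollastonite: 433.4 t
Total batch = 2212 t; LOI loss = 212.0 t; yield = 90.42%

In-progress results are printed, rounded to 4 significant figures, within the worked lines. Every computation maintains exact precision from start to finish; every reported number receives exactly one rounding; all derived quantities are re-derived in full float precision (the five compositions, totals, yield, ignition loss, net glass mass) using the weight values for 2000 t of glass as given in problem or answer.
Target oxide masses per 2000 t fused product:
  Al2O3: 13.72% × 2000 = 274.4 t
  SiO2: 56.81% × 2000 = 1136 t
  K2O: 6.995% × 2000 = 139.9 t
  PbO: 11.99% × 2000 = 239.8 t
  CaO: 10.49% × 2000 = 209.8 t
Checking each oxide sum working from each reported weight, versus the basis set out (every target is met by its sum net of answer rounding effects):
  Al2O3: 414.7·0.6550 + 918.5·0.003000 = 274.4 t (target 274.4 t)
  SiO2: 918.5·0.9950 + 433.4·0.5129 = 1136 t (target 1136 t)
  K2O: 205.4·0.6811 = 139.9 t (target 139.9 t)
  PbO: 240.0·0.9990 = 239.8 t (target 239.8 t)
  CaO: 433.4·0.4841 = 209.8 t (target 209.8 t)
Mass balance on the glass: batch Σ − ignition loss = 2000 t (targets for the oxides total 2000 t; basis as stated: 2000 t — differing by rounding only).
Summing the batch: Σ batch = 2212 t; ignition loss, Σ(batch × LOI) = 212.0 t; yield, glass over the total, = 90.42%.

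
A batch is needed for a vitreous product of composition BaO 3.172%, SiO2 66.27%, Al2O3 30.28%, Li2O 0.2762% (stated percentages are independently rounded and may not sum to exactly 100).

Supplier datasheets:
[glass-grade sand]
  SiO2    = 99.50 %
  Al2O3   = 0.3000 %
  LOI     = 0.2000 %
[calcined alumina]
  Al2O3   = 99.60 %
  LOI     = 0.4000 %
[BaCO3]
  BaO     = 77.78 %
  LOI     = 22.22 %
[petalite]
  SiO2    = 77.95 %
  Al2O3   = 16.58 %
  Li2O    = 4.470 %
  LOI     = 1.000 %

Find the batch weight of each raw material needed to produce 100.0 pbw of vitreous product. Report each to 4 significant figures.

The whole derivation carries full precision from start to finish. Working values are shown, rounded to 4 significant digits, between the steps. Every reported figure is rounded once only. All derived quantities, including the four compositions, totals, the yield, ignition loss, glass mass, are recomputed using the weight values for 100.0 pbw of glass at full precision as given in problem or answer.
Oxide mass targets, per 100.0 pbw vitreous product:
  BaO: 3.172% × 100.0 = 3.172 pbw
  SiO2: 66.27% × 100.0 = 66.27 pbw
  Al2O3: 30.28% × 100.0 = 30.28 pbw
  Li2O: 0.2762% × 100.0 = 0.2762 pbw
Per-oxide balance check applying the batch weights above, per the basis as stated (target by target, the sums agree once rounding is allowed for):
  BaO: 4.078·0.7778 = 3.172 pbw (target 3.172 pbw)
  SiO2: 61.76·0.9950 + 6.179·0.7795 = 66.27 pbw (target 66.27 pbw)
  Al2O3: 61.76·0.003000 + 29.19·0.9960 + 6.179·0.1658 = 30.28 pbw (target 30.28 pbw)
  Li2O: 6.179·0.04470 = 0.2762 pbw (target 0.2762 pbw)
Glass mass check: Σ batch − LOI loss = 100.0 pbw (per-oxide target masses sum to 100.0 pbw; basis as stated: 100.0 pbw — rounding explains the deltas).
Batch grand total — Σ batch = 101.2 pbw; LOI loss = Σ batch·LOI = 1.208 pbw; the yield ratio, glass ÷ batch: 98.81%.

Batch per 100.0 pbw vitreous product:
  glass-grade sand: 61.76 pbw
  calcined alumina: 29.19 pbw
  BaCO3: 4.078 pbw
  petalite: 6.179 pbw
Total batch = 101.2 pbw; LOI loss = 1.208 pbw; yield = 98.81%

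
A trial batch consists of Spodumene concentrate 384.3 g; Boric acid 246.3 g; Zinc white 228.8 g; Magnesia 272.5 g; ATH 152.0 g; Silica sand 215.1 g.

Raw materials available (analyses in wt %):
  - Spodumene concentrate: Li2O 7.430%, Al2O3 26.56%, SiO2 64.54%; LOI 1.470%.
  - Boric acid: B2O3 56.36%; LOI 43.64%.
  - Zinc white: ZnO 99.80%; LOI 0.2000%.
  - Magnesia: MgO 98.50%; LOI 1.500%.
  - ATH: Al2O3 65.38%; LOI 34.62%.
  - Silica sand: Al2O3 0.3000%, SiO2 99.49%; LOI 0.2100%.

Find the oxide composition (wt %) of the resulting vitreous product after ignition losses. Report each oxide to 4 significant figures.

Glass mass = 1328 g (batch 1499 − LOI 170.8).
Composition: Li2O 2.150%, B2O3 10.45%, ZnO 17.19%, Al2O3 15.22%, MgO 20.21%, SiO2 34.78%

All internal work runs at full precision at every stage. The intermediate values are printed (rounded to four significant digits) within the worked lines — a single rounding produces every reported number. All derived quantities, including glass mass, six oxide percentages, yield, LOI, the totals, are rebuilt from the batch weights per 1328 g of glass at exact precision, exactly as shown in problem or answer.
Per-oxide mass from batch:
  Li2O: 384.3·0.07430 = 28.55 g
  B2O3: 246.3·0.5636 = 138.8 g
  ZnO: 228.8·0.9980 = 228.3 g
  Al2O3: 384.3·0.2656 + 152.0·0.6538 + 215.1·0.003000 = 202.1 g
  MgO: 272.5·0.9850 = 268.4 g
  SiO2: 384.3·0.6454 + 215.1·0.9949 = 462.0 g
LOI: 384.3·0.01470 + 246.3·0.4364 + 228.8·0.002000 + 272.5·0.01500 + 152.0·0.3462 + 215.1·0.002100 = 170.8 g
Resulting glass, batch − LOI: 1499 − 170.8 = 1328 g (= the summed oxide contributions)
wt % = 100 × oxide mass / glass mass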